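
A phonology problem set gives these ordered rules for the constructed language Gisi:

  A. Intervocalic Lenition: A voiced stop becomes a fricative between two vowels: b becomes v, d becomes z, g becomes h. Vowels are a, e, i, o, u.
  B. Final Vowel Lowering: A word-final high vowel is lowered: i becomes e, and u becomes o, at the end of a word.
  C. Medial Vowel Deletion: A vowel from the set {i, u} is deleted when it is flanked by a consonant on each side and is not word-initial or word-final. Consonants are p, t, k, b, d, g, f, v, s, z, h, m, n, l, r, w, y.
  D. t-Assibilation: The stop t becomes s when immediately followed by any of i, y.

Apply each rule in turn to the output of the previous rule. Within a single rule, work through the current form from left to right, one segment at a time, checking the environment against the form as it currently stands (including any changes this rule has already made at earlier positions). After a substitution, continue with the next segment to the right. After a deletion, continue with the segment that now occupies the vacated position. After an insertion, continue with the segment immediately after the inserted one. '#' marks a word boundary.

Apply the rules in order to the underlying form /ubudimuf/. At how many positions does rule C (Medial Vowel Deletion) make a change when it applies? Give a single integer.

A Intervocalic Lenition: [ubudimuf] → [uvuzimuf]
B Final Vowel Lowering: no change — [uvuzimuf]
C Medial Vowel Deletion: [uvuzimuf] → [uvzmf]
D t-Assibilation: no change — [uvzmf]
Rule C changed 3 position(s).

3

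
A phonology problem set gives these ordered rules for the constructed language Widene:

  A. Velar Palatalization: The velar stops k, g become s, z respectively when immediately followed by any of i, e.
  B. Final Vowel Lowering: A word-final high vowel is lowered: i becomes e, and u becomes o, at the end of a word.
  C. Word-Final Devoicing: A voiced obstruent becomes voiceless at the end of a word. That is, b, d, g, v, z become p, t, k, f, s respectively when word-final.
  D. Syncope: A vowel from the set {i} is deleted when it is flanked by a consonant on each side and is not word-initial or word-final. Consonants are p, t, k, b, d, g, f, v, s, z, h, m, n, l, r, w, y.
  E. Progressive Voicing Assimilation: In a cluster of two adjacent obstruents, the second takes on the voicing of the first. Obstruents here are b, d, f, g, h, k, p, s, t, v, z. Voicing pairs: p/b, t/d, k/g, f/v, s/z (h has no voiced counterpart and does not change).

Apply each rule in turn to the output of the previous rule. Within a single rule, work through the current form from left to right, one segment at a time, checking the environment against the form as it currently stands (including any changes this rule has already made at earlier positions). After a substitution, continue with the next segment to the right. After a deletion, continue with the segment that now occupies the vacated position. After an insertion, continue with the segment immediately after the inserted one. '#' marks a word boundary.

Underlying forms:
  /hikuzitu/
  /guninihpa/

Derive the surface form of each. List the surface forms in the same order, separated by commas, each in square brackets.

/hikuzitu/:
  A Velar Palatalization: no change — [hikuzitu]
  B Final Vowel Lowering: [hikuzitu] → [hikuzito]
  C Word-Final Devoicing: no change — [hikuzito]
  D Syncope: [hikuzito] → [hkuzto]
  E Progressive Voicing Assimilation: [hkuzto] → [hkuzdo]
/guninihpa/:
  A Velar Palatalization: no change — [guninihpa]
  B Final Vowel Lowering: no change — [guninihpa]
  C Word-Final Devoicing: no change — [guninihpa]
  D Syncope: [guninihpa] → [gunnhpa]
  E Progressive Voicing Assimilation: no change — [gunnhpa]

[hkuzdo], [gunnhpa]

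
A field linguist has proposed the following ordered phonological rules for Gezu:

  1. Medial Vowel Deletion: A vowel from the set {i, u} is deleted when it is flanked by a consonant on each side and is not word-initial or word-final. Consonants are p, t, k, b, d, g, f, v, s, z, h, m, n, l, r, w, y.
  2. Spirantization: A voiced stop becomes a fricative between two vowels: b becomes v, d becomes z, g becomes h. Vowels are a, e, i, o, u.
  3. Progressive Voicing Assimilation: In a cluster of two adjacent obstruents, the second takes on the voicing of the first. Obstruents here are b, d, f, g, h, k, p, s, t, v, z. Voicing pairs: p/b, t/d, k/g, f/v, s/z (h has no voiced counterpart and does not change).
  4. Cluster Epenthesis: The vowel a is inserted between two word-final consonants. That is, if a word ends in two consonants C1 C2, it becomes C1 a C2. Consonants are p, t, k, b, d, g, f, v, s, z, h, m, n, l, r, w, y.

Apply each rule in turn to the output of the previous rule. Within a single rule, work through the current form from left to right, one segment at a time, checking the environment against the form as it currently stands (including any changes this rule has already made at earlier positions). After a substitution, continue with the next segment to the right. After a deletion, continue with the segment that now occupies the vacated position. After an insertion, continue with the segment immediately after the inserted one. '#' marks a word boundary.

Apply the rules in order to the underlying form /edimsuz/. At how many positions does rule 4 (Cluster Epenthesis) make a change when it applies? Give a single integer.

1 Medial Vowel Deletion: [edimsuz] → [edmsz]
2 Spirantization: no change — [edmsz]
3 Progressive Voicing Assimilation: [edmsz] → [edmss]
4 Cluster Epenthesis: [edmss] → [edmsas]
Rule 4 changed 1 position(s).

1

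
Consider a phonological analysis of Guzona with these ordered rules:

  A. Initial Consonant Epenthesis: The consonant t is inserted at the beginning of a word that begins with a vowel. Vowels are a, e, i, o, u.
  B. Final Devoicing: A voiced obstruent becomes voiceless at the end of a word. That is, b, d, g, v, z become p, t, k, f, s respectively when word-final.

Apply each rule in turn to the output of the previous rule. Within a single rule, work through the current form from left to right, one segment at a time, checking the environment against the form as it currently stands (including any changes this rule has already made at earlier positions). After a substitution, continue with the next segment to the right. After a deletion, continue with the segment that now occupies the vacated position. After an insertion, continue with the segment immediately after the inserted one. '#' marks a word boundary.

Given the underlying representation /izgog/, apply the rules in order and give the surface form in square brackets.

[tizgok]

A Initial Consonant Epenthesis: [izgog] → [tizgog]
B Final Devoicing: [tizgog] → [tizgok]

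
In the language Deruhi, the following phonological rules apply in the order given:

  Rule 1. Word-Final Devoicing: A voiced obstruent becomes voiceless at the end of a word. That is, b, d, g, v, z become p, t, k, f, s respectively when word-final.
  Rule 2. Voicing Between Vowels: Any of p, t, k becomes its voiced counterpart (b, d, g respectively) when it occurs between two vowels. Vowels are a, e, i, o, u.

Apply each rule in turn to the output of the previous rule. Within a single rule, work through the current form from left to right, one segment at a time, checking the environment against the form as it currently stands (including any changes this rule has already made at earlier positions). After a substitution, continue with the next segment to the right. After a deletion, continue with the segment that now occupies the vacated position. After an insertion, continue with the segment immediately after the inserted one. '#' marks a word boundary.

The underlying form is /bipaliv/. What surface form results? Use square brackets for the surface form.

[bibalif]

Rule 1 Word-Final Devoicing: [bipaliv] → [bipalif]
Rule 2 Voicing Between Vowels: [bipalif] → [bibalif]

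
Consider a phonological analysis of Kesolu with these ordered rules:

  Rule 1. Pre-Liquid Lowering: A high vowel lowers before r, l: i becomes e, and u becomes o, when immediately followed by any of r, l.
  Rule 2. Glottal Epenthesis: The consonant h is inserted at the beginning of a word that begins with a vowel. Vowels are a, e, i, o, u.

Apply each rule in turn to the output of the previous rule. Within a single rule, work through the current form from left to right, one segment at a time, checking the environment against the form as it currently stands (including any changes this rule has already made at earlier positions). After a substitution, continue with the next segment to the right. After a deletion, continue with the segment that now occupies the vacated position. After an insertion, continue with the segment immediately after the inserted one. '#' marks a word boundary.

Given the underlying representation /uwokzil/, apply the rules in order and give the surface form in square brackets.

[huwokzel]

Rule 1 Pre-Liquid Lowering: [uwokzil] → [uwokzel]
Rule 2 Glottal Epenthesis: [uwokzel] → [huwokzel]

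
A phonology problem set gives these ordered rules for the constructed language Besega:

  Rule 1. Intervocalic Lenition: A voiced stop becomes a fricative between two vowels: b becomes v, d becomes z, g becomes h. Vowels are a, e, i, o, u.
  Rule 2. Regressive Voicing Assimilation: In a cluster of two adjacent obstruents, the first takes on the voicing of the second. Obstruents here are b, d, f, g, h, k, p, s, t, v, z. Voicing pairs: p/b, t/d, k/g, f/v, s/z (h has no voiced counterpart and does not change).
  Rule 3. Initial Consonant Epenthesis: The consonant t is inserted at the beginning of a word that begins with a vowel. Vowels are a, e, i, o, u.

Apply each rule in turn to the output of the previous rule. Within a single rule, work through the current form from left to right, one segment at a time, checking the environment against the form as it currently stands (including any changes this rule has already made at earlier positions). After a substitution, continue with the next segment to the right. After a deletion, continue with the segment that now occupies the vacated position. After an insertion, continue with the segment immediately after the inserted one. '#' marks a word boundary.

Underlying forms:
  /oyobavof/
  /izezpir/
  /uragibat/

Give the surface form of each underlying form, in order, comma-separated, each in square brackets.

/oyobavof/:
  Rule 1 Intervocalic Lenition: [oyobavof] → [oyovavof]
  Rule 2 Regressive Voicing Assimilation: no change — [oyovavof]
  Rule 3 Initial Consonant Epenthesis: [oyovavof] → [toyovavof]
/izezpir/:
  Rule 1 Intervocalic Lenition: no change — [izezpir]
  Rule 2 Regressive Voicing Assimilation: [izezpir] → [izespir]
  Rule 3 Initial Consonant Epenthesis: [izespir] → [tizespir]
/uragibat/:
  Rule 1 Intervocalic Lenition: [uragibat] → [urahivat]
  Rule 2 Regressive Voicing Assimilation: no change — [urahivat]
  Rule 3 Initial Consonant Epenthesis: [urahivat] → [turahivat]

[toyovavof], [tizespir], [turahivat]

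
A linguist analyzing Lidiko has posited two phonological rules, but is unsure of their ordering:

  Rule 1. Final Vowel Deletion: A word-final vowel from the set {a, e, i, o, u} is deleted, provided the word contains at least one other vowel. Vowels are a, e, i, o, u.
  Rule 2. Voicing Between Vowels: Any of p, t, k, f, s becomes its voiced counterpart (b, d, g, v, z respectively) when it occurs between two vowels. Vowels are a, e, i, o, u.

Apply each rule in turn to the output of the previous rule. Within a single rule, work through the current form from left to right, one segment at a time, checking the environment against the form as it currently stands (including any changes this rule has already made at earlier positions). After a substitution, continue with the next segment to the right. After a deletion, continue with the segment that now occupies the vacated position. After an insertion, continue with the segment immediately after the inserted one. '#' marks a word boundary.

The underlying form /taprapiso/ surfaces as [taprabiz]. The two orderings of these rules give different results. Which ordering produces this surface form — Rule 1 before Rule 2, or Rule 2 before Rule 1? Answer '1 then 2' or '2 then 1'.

Order 1 then 2:
  1 Final Vowel Deletion: [taprapiso] → [taprapis]
  2 Voicing Between Vowels: [taprapis] → [taprabis]
  result: [taprabis]
Order 2 then 1:
  2 Voicing Between Vowels: [taprapiso] → [taprabizo]
  1 Final Vowel Deletion: [taprabizo] → [taprabiz]
  result: [taprabiz]

2 then 1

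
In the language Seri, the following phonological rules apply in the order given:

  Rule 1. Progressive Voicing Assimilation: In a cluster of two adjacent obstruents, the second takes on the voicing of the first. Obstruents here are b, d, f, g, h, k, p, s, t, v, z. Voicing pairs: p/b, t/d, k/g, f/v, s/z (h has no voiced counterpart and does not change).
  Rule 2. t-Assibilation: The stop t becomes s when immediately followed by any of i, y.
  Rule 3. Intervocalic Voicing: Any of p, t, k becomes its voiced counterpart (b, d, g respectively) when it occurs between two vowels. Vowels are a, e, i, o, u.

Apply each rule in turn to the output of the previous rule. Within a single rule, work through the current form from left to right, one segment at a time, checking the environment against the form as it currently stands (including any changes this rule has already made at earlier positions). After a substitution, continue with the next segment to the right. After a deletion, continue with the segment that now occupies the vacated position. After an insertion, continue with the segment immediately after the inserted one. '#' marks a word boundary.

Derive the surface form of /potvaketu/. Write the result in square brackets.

[potfagedu]

Rule 1 Progressive Voicing Assimilation: [potvaketu] → [potfaketu]
Rule 2 t-Assibilation: no change — [potfaketu]
Rule 3 Intervocalic Voicing: [potfaketu] → [potfagedu]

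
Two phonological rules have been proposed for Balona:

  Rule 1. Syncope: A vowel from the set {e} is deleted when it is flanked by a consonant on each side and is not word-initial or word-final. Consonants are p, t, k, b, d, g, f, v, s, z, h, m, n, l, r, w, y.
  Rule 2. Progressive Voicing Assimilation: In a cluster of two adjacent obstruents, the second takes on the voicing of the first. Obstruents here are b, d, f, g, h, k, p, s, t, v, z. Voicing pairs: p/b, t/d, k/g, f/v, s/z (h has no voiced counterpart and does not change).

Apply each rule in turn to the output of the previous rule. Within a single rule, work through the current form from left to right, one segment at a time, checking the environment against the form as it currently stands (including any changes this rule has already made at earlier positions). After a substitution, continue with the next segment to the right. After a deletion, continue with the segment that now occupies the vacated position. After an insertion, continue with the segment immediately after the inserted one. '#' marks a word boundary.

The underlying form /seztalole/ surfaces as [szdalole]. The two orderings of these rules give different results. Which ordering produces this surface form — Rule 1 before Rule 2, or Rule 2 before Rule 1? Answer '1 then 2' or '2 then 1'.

Order 1 then 2:
  1 Syncope: [seztalole] → [sztalole]
  2 Progressive Voicing Assimilation: [sztalole] → [sstalole]
  result: [sstalole]
Order 2 then 1:
  2 Progressive Voicing Assimilation: [seztalole] → [sezdalole]
  1 Syncope: [sezdalole] → [szdalole]
  result: [szdalole]

2 then 1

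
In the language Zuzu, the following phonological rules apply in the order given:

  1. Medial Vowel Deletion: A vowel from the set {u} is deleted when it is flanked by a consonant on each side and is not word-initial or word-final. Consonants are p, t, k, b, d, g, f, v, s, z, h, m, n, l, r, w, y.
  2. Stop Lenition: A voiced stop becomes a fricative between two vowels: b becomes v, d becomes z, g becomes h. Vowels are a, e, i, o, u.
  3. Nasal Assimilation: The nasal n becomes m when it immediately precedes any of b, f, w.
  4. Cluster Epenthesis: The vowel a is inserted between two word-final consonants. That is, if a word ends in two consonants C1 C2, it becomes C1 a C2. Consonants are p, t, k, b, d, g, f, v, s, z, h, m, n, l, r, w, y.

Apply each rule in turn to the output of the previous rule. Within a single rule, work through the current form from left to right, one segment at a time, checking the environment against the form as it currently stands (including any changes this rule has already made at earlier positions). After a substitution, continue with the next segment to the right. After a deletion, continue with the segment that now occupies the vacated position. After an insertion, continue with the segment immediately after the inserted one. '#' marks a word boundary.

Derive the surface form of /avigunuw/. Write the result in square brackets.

[avigmaw]

1 Medial Vowel Deletion: [avigunuw] → [avignw]
2 Stop Lenition: no change — [avignw]
3 Nasal Assimilation: [avignw] → [avigmw]
4 Cluster Epenthesis: [avigmw] → [avigmaw]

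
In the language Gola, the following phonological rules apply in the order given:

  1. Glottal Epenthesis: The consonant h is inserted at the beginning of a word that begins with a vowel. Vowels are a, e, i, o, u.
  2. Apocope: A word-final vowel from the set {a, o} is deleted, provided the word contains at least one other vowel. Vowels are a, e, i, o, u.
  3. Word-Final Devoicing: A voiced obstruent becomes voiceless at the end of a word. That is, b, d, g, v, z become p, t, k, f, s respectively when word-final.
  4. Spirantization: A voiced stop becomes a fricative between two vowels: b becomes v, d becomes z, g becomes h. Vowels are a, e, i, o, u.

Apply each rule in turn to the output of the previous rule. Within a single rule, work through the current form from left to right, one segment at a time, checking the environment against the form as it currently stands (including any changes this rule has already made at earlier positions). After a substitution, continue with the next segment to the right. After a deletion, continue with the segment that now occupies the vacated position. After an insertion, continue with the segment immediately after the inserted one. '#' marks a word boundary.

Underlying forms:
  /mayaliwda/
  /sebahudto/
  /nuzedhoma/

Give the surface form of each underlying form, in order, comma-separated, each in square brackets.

[mayaliwt], [sevahudt], [nuzedhom]

/mayaliwda/:
  1 Glottal Epenthesis: no change — [mayaliwda]
  2 Apocope: [mayaliwda] → [mayaliwd]
  3 Word-Final Devoicing: [mayaliwd] → [mayaliwt]
  4 Spirantization: no change — [mayaliwt]
/sebahudto/:
  1 Glottal Epenthesis: no change — [sebahudto]
  2 Apocope: [sebahudto] → [sebahudt]
  3 Word-Final Devoicing: no change — [sebahudt]
  4 Spirantization: [sebahudt] → [sevahudt]
/nuzedhoma/:
  1 Glottal Epenthesis: no change — [nuzedhoma]
  2 Apocope: [nuzedhoma] → [nuzedhom]
  3 Word-Final Devoicing: no change — [nuzedhom]
  4 Spirantization: no change — [nuzedhom]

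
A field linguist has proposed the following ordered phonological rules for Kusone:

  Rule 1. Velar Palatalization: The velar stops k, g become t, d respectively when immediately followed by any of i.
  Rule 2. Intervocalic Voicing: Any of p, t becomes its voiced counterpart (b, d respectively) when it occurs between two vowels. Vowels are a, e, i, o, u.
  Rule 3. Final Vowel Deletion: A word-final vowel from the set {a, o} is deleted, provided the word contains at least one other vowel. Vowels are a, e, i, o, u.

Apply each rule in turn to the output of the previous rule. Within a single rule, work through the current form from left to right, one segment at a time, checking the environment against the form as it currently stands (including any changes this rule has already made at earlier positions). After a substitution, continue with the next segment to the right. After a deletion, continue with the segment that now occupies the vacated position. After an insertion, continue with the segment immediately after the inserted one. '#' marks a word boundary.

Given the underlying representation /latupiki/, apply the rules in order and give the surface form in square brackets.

Rule 1 Velar Palatalization: [latupiki] → [latupiti]
Rule 2 Intervocalic Voicing: [latupiti] → [ladubidi]
Rule 3 Final Vowel Deletion: no change — [ladubidi]

[ladubidi]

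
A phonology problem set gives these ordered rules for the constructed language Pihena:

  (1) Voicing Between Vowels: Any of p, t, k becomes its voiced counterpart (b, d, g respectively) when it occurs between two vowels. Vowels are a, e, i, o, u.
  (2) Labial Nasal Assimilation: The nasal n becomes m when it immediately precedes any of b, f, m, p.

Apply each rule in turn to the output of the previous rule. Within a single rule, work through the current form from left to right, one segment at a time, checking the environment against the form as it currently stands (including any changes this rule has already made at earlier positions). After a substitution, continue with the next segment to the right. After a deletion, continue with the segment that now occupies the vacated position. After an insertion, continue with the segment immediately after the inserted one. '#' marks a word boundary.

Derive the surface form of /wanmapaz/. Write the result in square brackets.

(1) Voicing Between Vowels: [wanmapaz] → [wanmabaz]
(2) Labial Nasal Assimilation: [wanmabaz] → [wammabaz]

[wammabaz]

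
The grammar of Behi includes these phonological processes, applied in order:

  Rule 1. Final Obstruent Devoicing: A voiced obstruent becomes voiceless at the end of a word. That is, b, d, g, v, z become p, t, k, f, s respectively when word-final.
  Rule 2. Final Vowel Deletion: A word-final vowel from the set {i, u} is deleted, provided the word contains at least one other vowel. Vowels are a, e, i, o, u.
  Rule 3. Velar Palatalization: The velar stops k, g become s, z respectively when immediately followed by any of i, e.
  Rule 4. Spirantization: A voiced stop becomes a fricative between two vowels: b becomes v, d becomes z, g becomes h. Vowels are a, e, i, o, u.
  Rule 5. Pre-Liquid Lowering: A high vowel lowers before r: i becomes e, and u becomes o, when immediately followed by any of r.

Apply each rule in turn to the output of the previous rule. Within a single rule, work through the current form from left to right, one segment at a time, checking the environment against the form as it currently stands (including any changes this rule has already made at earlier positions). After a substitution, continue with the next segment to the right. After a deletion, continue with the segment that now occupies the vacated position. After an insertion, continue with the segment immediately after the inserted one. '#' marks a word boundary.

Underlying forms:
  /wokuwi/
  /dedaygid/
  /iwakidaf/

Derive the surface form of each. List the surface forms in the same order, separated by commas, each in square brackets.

[wokuw], [dezayzit], [iwasizaf]

/wokuwi/:
  Rule 1 Final Obstruent Devoicing: no change — [wokuwi]
  Rule 2 Final Vowel Deletion: [wokuwi] → [wokuw]
  Rule 3 Velar Palatalization: no change — [wokuw]
  Rule 4 Spirantization: no change — [wokuw]
  Rule 5 Pre-Liquid Lowering: no change — [wokuw]
/dedaygid/:
  Rule 1 Final Obstruent Devoicing: [dedaygid] → [dedaygit]
  Rule 2 Final Vowel Deletion: no change — [dedaygit]
  Rule 3 Velar Palatalization: [dedaygit] → [dedayzit]
  Rule 4 Spirantization: [dedayzit] → [dezayzit]
  Rule 5 Pre-Liquid Lowering: no change — [dezayzit]
/iwakidaf/:
  Rule 1 Final Obstruent Devoicing: no change — [iwakidaf]
  Rule 2 Final Vowel Deletion: no change — [iwakidaf]
  Rule 3 Velar Palatalization: [iwakidaf] → [iwasidaf]
  Rule 4 Spirantization: [iwasidaf] → [iwasizaf]
  Rule 5 Pre-Liquid Lowering: no change — [iwasizaf]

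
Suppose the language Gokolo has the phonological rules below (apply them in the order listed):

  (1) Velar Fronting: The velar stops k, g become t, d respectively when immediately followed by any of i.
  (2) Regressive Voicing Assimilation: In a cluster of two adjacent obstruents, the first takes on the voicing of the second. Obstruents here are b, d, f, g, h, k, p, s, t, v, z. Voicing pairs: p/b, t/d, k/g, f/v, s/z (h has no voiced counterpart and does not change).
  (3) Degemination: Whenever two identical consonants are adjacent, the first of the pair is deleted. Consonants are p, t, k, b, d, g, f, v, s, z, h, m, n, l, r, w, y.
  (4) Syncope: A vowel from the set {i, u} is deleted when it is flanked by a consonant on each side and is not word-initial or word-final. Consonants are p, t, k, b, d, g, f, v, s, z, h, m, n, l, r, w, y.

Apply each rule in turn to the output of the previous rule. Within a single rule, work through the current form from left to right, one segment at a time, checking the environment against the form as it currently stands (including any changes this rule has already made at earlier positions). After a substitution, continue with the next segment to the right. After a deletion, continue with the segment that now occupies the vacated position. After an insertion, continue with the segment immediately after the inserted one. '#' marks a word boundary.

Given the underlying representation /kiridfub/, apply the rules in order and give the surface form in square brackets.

(1) Velar Fronting: [kiridfub] → [tiridfub]
(2) Regressive Voicing Assimilation: [tiridfub] → [tiritfub]
(3) Degemination: no change — [tiritfub]
(4) Syncope: [tiritfub] → [trtfb]

[trtfb]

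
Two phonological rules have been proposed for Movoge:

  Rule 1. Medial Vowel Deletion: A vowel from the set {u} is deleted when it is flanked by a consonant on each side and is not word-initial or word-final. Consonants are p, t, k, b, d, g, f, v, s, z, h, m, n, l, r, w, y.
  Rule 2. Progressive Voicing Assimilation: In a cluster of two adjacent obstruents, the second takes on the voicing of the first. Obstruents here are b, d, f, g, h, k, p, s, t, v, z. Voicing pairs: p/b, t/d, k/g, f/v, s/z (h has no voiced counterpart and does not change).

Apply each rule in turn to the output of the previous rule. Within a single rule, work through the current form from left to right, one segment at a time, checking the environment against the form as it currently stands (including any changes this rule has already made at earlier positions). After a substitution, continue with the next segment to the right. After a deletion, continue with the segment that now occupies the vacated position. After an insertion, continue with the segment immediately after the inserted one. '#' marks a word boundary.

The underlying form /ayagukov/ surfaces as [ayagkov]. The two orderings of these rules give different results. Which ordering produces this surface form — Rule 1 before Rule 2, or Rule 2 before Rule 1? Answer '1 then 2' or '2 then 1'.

2 then 1

Order 1 then 2:
  1 Medial Vowel Deletion: [ayagukov] → [ayagkov]
  2 Progressive Voicing Assimilation: [ayagkov] → [ayaggov]
  result: [ayaggov]
Order 2 then 1:
  2 Progressive Voicing Assimilation: no change — [ayagukov]
  1 Medial Vowel Deletion: [ayagukov] → [ayagkov]
  result: [ayagkov]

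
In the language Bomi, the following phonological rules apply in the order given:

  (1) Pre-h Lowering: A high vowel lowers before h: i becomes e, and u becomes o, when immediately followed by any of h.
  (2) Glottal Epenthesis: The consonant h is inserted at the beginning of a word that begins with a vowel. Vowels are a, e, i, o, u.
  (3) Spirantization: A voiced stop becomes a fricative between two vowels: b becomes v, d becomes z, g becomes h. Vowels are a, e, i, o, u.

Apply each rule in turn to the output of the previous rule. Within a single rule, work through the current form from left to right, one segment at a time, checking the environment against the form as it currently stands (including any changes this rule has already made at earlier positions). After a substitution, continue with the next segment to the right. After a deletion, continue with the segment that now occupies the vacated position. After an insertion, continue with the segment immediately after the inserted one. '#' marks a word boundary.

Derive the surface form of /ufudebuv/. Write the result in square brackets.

[hufuzevuv]

(1) Pre-h Lowering: no change — [ufudebuv]
(2) Glottal Epenthesis: [ufudebuv] → [hufudebuv]
(3) Spirantization: [hufudebuv] → [hufuzevuv]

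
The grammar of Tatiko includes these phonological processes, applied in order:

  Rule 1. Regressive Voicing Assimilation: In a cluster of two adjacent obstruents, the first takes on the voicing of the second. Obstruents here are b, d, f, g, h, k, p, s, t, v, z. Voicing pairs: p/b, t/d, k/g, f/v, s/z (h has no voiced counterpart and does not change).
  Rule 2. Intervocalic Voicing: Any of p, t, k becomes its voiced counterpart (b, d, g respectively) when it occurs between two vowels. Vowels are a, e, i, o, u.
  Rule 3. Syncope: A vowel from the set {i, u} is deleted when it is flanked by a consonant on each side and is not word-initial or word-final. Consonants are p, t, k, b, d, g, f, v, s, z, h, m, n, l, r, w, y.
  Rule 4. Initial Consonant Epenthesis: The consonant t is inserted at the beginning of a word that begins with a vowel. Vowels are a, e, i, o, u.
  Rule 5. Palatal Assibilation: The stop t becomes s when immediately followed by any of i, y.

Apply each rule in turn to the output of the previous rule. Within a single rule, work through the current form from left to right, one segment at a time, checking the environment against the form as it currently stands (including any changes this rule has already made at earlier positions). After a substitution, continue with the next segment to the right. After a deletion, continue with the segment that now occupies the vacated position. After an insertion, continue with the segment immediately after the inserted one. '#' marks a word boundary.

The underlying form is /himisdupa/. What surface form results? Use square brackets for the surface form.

[hmzdba]

Rule 1 Regressive Voicing Assimilation: [himisdupa] → [himizdupa]
Rule 2 Intervocalic Voicing: [himizdupa] → [himizduba]
Rule 3 Syncope: [himizduba] → [hmzdba]
Rule 4 Initial Consonant Epenthesis: no change — [hmzdba]
Rule 5 Palatal Assibilation: no change — [hmzdba]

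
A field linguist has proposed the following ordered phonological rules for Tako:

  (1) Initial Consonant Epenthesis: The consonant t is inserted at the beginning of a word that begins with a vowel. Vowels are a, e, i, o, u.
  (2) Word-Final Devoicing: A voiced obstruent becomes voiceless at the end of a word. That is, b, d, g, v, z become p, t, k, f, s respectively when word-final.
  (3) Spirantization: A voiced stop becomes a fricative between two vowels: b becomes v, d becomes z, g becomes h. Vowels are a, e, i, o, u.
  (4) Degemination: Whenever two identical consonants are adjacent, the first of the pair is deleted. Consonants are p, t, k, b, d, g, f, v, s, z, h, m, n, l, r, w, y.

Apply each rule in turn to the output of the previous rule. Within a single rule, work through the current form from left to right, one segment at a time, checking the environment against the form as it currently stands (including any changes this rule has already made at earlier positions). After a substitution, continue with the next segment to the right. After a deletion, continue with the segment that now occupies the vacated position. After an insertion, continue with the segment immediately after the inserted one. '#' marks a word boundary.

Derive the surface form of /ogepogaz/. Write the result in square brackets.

(1) Initial Consonant Epenthesis: [ogepogaz] → [togepogaz]
(2) Word-Final Devoicing: [togepogaz] → [togepogas]
(3) Spirantization: [togepogas] → [tohepohas]
(4) Degemination: no change — [tohepohas]

[tohepohas]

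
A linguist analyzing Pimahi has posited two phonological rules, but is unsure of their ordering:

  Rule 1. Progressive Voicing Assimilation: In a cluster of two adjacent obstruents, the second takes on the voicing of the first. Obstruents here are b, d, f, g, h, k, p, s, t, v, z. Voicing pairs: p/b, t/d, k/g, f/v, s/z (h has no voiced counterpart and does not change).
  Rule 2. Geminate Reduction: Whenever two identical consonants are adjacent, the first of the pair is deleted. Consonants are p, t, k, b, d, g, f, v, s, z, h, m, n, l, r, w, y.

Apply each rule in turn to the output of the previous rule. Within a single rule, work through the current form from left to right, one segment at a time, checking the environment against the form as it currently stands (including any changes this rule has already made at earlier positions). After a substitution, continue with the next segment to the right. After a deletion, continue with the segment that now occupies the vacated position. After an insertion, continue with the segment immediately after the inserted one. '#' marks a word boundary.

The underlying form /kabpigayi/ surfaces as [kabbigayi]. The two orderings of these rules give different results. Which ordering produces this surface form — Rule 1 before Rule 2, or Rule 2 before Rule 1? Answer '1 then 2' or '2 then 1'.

2 then 1

Order 1 then 2:
  1 Progressive Voicing Assimilation: [kabpigayi] → [kabbigayi]
  2 Geminate Reduction: [kabbigayi] → [kabigayi]
  result: [kabigayi]
Order 2 then 1:
  2 Geminate Reduction: no change — [kabpigayi]
  1 Progressive Voicing Assimilation: [kabpigayi] → [kabbigayi]
  result: [kabbigayi]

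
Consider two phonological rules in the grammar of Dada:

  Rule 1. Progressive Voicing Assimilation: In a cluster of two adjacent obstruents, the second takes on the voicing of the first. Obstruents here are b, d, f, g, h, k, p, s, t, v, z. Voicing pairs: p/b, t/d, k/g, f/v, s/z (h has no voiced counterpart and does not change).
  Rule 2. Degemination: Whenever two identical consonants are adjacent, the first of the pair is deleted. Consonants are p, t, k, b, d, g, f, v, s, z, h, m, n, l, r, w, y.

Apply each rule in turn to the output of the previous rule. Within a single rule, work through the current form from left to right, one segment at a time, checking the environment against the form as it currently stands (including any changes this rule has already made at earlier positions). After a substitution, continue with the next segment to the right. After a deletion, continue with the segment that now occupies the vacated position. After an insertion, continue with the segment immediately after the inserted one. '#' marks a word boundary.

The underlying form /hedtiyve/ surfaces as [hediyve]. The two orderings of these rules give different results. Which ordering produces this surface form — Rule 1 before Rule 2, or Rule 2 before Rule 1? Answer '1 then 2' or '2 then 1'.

1 then 2

Order 1 then 2:
  1 Progressive Voicing Assimilation: [hedtiyve] → [heddiyve]
  2 Degemination: [heddiyve] → [hediyve]
  result: [hediyve]
Order 2 then 1:
  2 Degemination: no change — [hedtiyve]
  1 Progressive Voicing Assimilation: [hedtiyve] → [heddiyve]
  result: [heddiyve]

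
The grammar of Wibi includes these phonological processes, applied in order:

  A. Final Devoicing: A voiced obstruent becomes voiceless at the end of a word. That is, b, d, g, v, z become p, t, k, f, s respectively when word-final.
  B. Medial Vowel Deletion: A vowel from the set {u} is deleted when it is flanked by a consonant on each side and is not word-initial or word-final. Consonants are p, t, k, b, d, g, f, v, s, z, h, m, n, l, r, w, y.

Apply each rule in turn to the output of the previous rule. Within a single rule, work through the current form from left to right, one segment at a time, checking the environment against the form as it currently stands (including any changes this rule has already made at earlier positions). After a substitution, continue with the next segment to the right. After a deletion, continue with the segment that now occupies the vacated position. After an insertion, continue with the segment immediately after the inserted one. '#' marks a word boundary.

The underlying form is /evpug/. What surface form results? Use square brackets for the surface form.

A Final Devoicing: [evpug] → [evpuk]
B Medial Vowel Deletion: [evpuk] → [evpk]

[evpk]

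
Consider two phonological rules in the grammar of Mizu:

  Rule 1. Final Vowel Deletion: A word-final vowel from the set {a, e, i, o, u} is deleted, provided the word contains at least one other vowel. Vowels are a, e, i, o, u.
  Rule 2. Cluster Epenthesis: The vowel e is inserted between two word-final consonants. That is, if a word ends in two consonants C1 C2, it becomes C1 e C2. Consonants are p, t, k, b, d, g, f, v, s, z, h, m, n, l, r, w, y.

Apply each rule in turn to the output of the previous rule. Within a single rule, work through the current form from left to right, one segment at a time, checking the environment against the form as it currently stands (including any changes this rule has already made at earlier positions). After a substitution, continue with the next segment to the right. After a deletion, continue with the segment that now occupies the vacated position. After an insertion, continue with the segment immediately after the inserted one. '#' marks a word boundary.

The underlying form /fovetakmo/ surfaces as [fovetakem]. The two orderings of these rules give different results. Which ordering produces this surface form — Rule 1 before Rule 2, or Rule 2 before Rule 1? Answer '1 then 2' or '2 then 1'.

Order 1 then 2:
  1 Final Vowel Deletion: [fovetakmo] → [fovetakm]
  2 Cluster Epenthesis: [fovetakm] → [fovetakem]
  result: [fovetakem]
Order 2 then 1:
  2 Cluster Epenthesis: no change — [fovetakmo]
  1 Final Vowel Deletion: [fovetakmo] → [fovetakm]
  result: [fovetakm]

1 then 2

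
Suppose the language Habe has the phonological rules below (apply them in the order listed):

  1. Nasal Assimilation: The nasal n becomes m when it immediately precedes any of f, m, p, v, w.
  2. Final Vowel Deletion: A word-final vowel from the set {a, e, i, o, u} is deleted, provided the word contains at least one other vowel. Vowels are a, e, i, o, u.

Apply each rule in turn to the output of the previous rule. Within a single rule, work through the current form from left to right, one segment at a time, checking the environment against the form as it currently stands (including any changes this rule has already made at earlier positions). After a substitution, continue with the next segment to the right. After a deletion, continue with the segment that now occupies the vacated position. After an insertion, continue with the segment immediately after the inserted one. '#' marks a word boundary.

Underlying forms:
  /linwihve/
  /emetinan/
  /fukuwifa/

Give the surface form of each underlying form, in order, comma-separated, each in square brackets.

/linwihve/:
  1 Nasal Assimilation: [linwihve] → [limwihve]
  2 Final Vowel Deletion: [limwihve] → [limwihv]
/emetinan/:
  1 Nasal Assimilation: no change — [emetinan]
  2 Final Vowel Deletion: no change — [emetinan]
/fukuwifa/:
  1 Nasal Assimilation: no change — [fukuwifa]
  2 Final Vowel Deletion: [fukuwifa] → [fukuwif]

[limwihv], [emetinan], [fukuwif]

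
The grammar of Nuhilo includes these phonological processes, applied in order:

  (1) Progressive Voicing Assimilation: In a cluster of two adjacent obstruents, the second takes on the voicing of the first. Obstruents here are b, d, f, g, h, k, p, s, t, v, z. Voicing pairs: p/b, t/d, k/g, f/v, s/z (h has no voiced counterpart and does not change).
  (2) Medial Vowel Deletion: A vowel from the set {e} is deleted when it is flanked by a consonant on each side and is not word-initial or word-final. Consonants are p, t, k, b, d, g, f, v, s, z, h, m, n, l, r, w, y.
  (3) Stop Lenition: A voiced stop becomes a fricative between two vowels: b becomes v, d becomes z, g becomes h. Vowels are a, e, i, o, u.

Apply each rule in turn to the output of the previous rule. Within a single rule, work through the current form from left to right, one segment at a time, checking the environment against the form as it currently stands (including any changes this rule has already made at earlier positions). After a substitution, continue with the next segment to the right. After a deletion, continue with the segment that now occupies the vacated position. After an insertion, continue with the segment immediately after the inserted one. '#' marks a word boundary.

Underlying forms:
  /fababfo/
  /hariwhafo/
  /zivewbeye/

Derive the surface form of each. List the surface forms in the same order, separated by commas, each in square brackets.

/fababfo/:
  (1) Progressive Voicing Assimilation: [fababfo] → [fababvo]
  (2) Medial Vowel Deletion: no change — [fababvo]
  (3) Stop Lenition: [fababvo] → [favabvo]
/hariwhafo/:
  (1) Progressive Voicing Assimilation: no change — [hariwhafo]
  (2) Medial Vowel Deletion: no change — [hariwhafo]
  (3) Stop Lenition: no change — [hariwhafo]
/zivewbeye/:
  (1) Progressive Voicing Assimilation: no change — [zivewbeye]
  (2) Medial Vowel Deletion: [zivewbeye] → [zivwbye]
  (3) Stop Lenition: no change — [zivwbye]

[favabvo], [hariwhafo], [zivwbye]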